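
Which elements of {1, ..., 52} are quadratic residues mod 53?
Quadratic residues modulo 53: {1, 4, 6, 7, 9, 10, 11, 13, 15, 16, 17, 24, 25, 28, 29, 36, 37, 38, 40, 42, 43, 44, 46, 47, 49, 52}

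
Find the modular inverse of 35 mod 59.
Since 59 is prime, by Fermat 35^(-1) ≡ 35^{57} ≡ 27 (mod 59). Verify: 35 × 27 = 945 ≡ 1 (mod 59)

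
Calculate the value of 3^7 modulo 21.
By repeated squaring (mod 21): 3^{1}≡3, 3^{2}≡9, 3^{4}≡18. Then 3^{7} = 3^{4+2+1} ≡ 18 × 9 × 3 ≡ 3 (mod 21)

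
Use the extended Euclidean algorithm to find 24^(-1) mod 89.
Extended GCD: 24(26) + 89(-7) = 1. So 24^(-1) ≡ 26 (mod 89). Verify: 24 × 26 = 624 ≡ 1 (mod 89)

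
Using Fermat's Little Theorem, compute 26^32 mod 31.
By Fermat: 26^{30} ≡ 1 (mod 31). So 26^{32} = 26^{30} · 26^{2} ≡ 26^{2} ≡ 25 (mod 31)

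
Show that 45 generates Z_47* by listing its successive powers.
45^1, 45^2, ..., 45^{46} mod 47: [45, 4, 39, 16, 15, 17, 13, 21, 5, 37, 20, 7, 33, 28, 38, 18, 11, 25, 44, 6, 35, 24, 46, 2, 43, 8, 31, 32, 30, 34, 26, 42, 10, 27, 40, 14, 19, 9, 29, 36, 22, 3, 41, 12, 23, 1]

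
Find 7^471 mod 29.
Using Fermat: 7^{28} ≡ 1 mod 29. 471 ≡ 23 mod 28. So 7^{471} ≡ 7^{23} ≡ 20 mod 29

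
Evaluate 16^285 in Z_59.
Using Fermat: 16^{58} ≡ 1 (mod 59). 285 ≡ 53 (mod 58). So 16^{285} ≡ 16^{53} ≡ 19 (mod 59)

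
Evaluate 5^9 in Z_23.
By repeated squaring mod 23: 5^{1}≡5, 5^{2}≡2, 5^{4}≡4, 5^{8}≡16. Then 5^{9} = 5^{8+1} ≡ 16 × 5 ≡ 11 mod 23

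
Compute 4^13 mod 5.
Using Fermat: 4^{4} ≡ 1 (mod 5). 13 ≡ 1 (mod 4). So 4^{13} ≡ 4^{1} ≡ 4 (mod 5)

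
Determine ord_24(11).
Powers of 11 mod 24: 11^1≡11, 11^2≡1. ord_24(11) = 2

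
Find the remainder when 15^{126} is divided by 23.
By Fermat: 15^{22} ≡ 1 (mod 23). 126 = 5×22 + 16. So 15^{126} ≡ 15^{16} ≡ 16 (mod 23)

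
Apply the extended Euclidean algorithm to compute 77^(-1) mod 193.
Extended GCD: 77(-5) + 193(2) = 1. So 77^(-1) ≡ -5 ≡ 188 mod 193. Verify: 77 × 188 = 14476 ≡ 1 mod 193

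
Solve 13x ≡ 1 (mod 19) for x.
Since 19 is prime, by Fermat 13^(-1) ≡ 13^{17} ≡ 3 (mod 19). Verify: 13 × 3 = 39 ≡ 1 (mod 19)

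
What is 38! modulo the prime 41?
(40)! = (38)! × (39) × (40) ≡ -1 (mod 41). So (38)! ≡ -1 × [(40)(39)]^(-1) ≡ 20 (mod 41)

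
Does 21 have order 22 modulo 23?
ord_23(21) divides 22. For each prime q|22: 21^{11}≡22, 21^{2}≡4, none ≡ 1. So 21 has order 22 and is a primitive root mod 23.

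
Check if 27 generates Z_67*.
27^{22} ≡ 1 (mod 67) and 22 < 66, so ord_67(27) = 22 ≠ 66 and 27 is not a primitive root.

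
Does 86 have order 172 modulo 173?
ord_173(86) divides 172. For each prime q|172: 86^{86}≡172, 86^{4}≡119, none ≡ 1. So 86 has order 172 and is a primitive root mod 173.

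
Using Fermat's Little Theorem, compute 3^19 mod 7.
By Fermat: 3^{6} ≡ 1 mod 7. 19 = 3×6 + 1. So 3^{19} ≡ 3^{1} ≡ 3 mod 7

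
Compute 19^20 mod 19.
By repeated squaring mod 19: 19^{1}≡0, 19^{2}≡0, 19^{4}≡0, 19^{8}≡0, 19^{16}≡0. Then 19^{20} = 19^{16+4} ≡ 0 × 0 ≡ 0 mod 19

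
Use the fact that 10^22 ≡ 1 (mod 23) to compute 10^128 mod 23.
By Fermat: 10^{22} ≡ 1 (mod 23). 128 = 5×22 + 18. So 10^{128} ≡ 10^{18} ≡ 9 (mod 23)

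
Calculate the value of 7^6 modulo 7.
By repeated squaring (mod 7): 7^{1}≡0, 7^{2}≡0, 7^{4}≡0. Then 7^{6} = 7^{4+2} ≡ 0 × 0 ≡ 0 (mod 7)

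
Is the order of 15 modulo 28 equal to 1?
Powers of 15 mod 28: 15^1≡15, 15^2≡1. 15^1≡15≢1, so ord ≠ 1. No, the actual order is 2.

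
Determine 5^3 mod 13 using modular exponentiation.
5^{3} = 125 ≡ 8 (mod 13)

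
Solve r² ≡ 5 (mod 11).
The square roots of 5 mod 11 are 4 and 7. Verify: 4² = 16 ≡ 5 (mod 11)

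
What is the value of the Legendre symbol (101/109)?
(101/109) = 101^{54} mod 109 = -1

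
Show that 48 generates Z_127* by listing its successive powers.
48^1, 48^2, ..., 48^{126} mod 127: [48, 18, 102, 70, 58, 117, 28, 74, 123, 62, 55, 100, 101, 22, 40, 15, 85, 16, 6, 34, 108, 104, 39, 94, 67, 41, 63, 103, 118, 76, 92, 98, 5, 113, 90, 2, 96, 36, 77, 13, 116, 107, 56, 21, 119, 124, 110, 73, 75, 44, 80, 30, 43, 32, 12, 68, 89, 81, 78, 61, 7, 82, 126, 79, 109, 25, 57, 69, 10, 99, 53, 4, 65, 72, 27, 26, 105, 87, 112, 42, 111, 121, 93, 19, 23, 88, 33, 60, 86, 64, 24, 9, 51, 35, 29, 122, 14, 37, 125, 31, 91, 50, 114, 11, 20, 71, 106, 8, 3, 17, 54, 52, 83, 47, 97, 84, 95, 115, 59, 38, 46, 49, 66, 120, 45, 1]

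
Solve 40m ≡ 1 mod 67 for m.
Since 67 is prime, by Fermat 40^(-1) ≡ 40^{65} ≡ 62 mod 67. Verify: 40 × 62 = 2480 ≡ 1 mod 67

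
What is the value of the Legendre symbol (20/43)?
(20/43) = 20^{21} mod 43 = -1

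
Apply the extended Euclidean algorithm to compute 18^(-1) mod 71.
Extended GCD: 18(4) + 71(-1) = 1. So 18^(-1) ≡ 4 mod 71. Verify: 18 × 4 = 72 ≡ 1 mod 71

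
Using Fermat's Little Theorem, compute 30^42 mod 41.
By Fermat: 30^{40} ≡ 1 (mod 41). So 30^{42} = 30^{40} · 30^{2} ≡ 30^{2} ≡ 39 (mod 41)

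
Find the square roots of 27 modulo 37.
The square roots of 27 mod 37 are 8 and 29. Verify: 8² = 64 ≡ 27 (mod 37)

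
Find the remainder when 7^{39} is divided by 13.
By Fermat: 7^{12} ≡ 1 (mod 13). 39 = 3×12 + 3. So 7^{39} ≡ 7^{3} ≡ 5 (mod 13)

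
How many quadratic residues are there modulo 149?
Exactly half the non-zero residues mod a prime are QRs: (149-1)/2 = 74.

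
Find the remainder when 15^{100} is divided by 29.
By Fermat: 15^{28} ≡ 1 mod 29. 100 = 3×28 + 16. So 15^{100} ≡ 15^{16} ≡ 7 mod 29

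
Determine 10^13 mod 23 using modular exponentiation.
By repeated squaring (mod 23): 10^{1}≡10, 10^{2}≡8, 10^{4}≡18, 10^{8}≡2. Then 10^{13} = 10^{8+4+1} ≡ 2 × 18 × 10 ≡ 15 (mod 23)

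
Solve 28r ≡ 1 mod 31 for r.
Since 31 is prime, by Fermat 28^(-1) ≡ 28^{29} ≡ 10 mod 31. Verify: 28 × 10 = 280 ≡ 1 mod 31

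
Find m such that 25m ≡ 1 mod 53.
Since 53 is prime, by Fermat 25^(-1) ≡ 25^{51} ≡ 17 mod 53. Verify: 25 × 17 = 425 ≡ 1 mod 53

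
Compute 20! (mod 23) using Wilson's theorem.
(22)! = (20)! × (21) × (22) ≡ -1 (mod 23). So (20)! ≡ -1 × [(22)(21)]^(-1) ≡ 11 (mod 23)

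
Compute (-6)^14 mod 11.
Using Fermat: (-6)^{10} ≡ 1 (mod 11). 14 ≡ 4 (mod 10). So (-6)^{14} ≡ (-6)^{4} ≡ 9 (mod 11)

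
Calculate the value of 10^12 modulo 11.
Using Fermat: 10^{10} ≡ 1 (mod 11). 12 ≡ 2 (mod 10). So 10^{12} ≡ 10^{2} ≡ 1 (mod 11)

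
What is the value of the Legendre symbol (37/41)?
(37/41) = 37^{20} mod 41 = 1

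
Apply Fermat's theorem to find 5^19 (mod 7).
By Fermat: 5^{6} ≡ 1 (mod 7). 19 = 3×6 + 1. So 5^{19} ≡ 5^{1} ≡ 5 (mod 7)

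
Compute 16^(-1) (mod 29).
Since 29 is prime, by Fermat 16^(-1) ≡ 16^{27} ≡ 20 (mod 29). Verify: 16 × 20 = 320 ≡ 1 (mod 29)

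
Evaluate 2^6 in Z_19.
By repeated squaring mod 19: 2^{1}≡2, 2^{2}≡4, 2^{4}≡16. Then 2^{6} = 2^{4+2} ≡ 16 × 4 ≡ 7 mod 19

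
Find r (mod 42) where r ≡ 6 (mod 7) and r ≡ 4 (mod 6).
M = 7 × 6 = 42. M₁ = 6, y₁ ≡ 6 (mod 7). M₂ = 7, y₂ ≡ 1 (mod 6). r = 6×6×6 + 4×7×1 ≡ 34 (mod 42)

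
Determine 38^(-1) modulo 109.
Since 109 is prime, by Fermat 38^(-1) ≡ 38^{107} ≡ 66 mod 109. Verify: 38 × 66 = 2508 ≡ 1 mod 109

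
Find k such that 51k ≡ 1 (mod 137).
Since 137 is prime, by Fermat 51^(-1) ≡ 51^{135} ≡ 43 (mod 137). Verify: 51 × 43 = 2193 ≡ 1 (mod 137)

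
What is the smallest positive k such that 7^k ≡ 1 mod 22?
Powers of 7 mod 22: 7^1≡7, 7^2≡5, 7^3≡13, 7^4≡3, 7^5≡21, 7^6≡15, 7^7≡17, 7^8≡9, 7^9≡19, 7^10≡1. Order = 10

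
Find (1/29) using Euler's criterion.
(1/29) = 1^{14} mod 29 = 1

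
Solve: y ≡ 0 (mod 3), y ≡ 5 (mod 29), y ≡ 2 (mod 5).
M = 3 × 29 × 5 = 435. M₁ = 145, y₁ ≡ 1 (mod 3). M₂ = 15, y₂ ≡ 2 (mod 29). M₃ = 87, y₃ ≡ 3 (mod 5). y = 0×145×1 + 5×15×2 + 2×87×3 ≡ 237 (mod 435)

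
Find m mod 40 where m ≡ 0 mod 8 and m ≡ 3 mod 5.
M = 8 × 5 = 40. M₁ = 5, y₁ ≡ 5 mod 8. M₂ = 8, y₂ ≡ 2 mod 5. m = 0×5×5 + 3×8×2 ≡ 8 mod 40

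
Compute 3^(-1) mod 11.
Since 11 is prime, by Fermat 3^(-1) ≡ 3^{9} ≡ 4 mod 11. Verify: 3 × 4 = 12 ≡ 1 mod 11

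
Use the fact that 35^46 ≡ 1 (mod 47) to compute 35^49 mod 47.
By Fermat: 35^{46} ≡ 1 (mod 47). So 35^{49} = 35^{46} · 35^{3} ≡ 35^{3} ≡ 11 (mod 47)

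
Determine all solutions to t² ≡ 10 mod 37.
The square roots of 10 mod 37 are 26 and 11. Verify: 26² = 676 ≡ 10 mod 37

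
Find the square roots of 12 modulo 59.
The square roots of 12 mod 59 are 22 and 37. Verify: 22² = 484 ≡ 12 mod 59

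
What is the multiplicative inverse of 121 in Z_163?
Since 163 is prime, by Fermat 121^(-1) ≡ 121^{161} ≡ 97 (mod 163). Verify: 121 × 97 = 11737 ≡ 1 (mod 163)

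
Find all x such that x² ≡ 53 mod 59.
The square roots of 53 mod 59 are 17 and 42. Verify: 17² = 289 ≡ 53 mod 59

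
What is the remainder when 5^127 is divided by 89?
Using Fermat: 5^{88} ≡ 1 mod 89. 127 ≡ 39 mod 88. So 5^{127} ≡ 5^{39} ≡ 9 mod 89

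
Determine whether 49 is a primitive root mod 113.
49^{7} ≡ 1 (mod 113) and 7 < 112, so ord_113(49) = 7 ≠ 112 and 49 is not a primitive root.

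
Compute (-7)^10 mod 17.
By repeated squaring (mod 17): (-7)^{1}≡10, (-7)^{2}≡15, (-7)^{4}≡4, (-7)^{8}≡16. Then (-7)^{10} = (-7)^{8+2} ≡ 16 × 15 ≡ 2 (mod 17)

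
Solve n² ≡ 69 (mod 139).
The square roots of 69 mod 139 are 25 and 114. Verify: 25² = 625 ≡ 69 (mod 139)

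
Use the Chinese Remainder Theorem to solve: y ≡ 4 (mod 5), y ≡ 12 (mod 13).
M = 5 × 13 = 65. M₁ = 13, y₁ ≡ 2 (mod 5). M₂ = 5, y₂ ≡ 8 (mod 13). y = 4×13×2 + 12×5×8 ≡ 64 (mod 65)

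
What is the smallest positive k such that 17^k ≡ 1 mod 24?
Powers of 17 mod 24: 17^1≡17, 17^2≡1. Order = 2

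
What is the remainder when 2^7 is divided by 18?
By repeated squaring mod 18: 2^{1}≡2, 2^{2}≡4, 2^{4}≡16. Then 2^{7} = 2^{4+2+1} ≡ 16 × 4 × 2 ≡ 2 mod 18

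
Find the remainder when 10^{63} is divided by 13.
By Fermat: 10^{12} ≡ 1 (mod 13). 63 = 5×12 + 3. So 10^{63} ≡ 10^{3} ≡ 12 (mod 13)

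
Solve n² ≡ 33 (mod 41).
The square roots of 33 mod 41 are 19 and 22. Verify: 19² = 361 ≡ 33 (mod 41)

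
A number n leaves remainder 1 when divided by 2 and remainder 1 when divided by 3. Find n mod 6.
M = 2 × 3 = 6. M₁ = 3, y₁ ≡ 1 mod 2. M₂ = 2, y₂ ≡ 2 mod 3. n = 1×3×1 + 1×2×2 ≡ 1 mod 6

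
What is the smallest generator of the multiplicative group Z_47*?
g = 5. Powers: [5, 25, 31, 14, 23, 21, 11, 8, 40, 12, ...] generates all 46 non-zero residues.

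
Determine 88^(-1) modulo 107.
Since 107 is prime, by Fermat 88^(-1) ≡ 88^{105} ≡ 45 mod 107. Verify: 88 × 45 = 3960 ≡ 1 mod 107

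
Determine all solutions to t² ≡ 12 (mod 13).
The square roots of 12 mod 13 are 8 and 5. Verify: 8² = 64 ≡ 12 (mod 13)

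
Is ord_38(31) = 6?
Powers of 31 mod 38: 31^1≡31, 31^2≡11, 31^3≡37, 31^4≡7, 31^5≡27, 31^6≡1. First k with 31^k≡1 is k=6. Yes, ord_38(31) = 6.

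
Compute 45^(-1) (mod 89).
Since 89 is prime, by Fermat 45^(-1) ≡ 45^{87} ≡ 2 (mod 89). Verify: 45 × 2 = 90 ≡ 1 (mod 89)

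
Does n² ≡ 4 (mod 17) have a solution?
By Euler's criterion: 4^{8} ≡ 1 (mod 17). Since this equals 1, 4 is a QR.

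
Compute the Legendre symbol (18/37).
(18/37) = 18^{18} mod 37 = -1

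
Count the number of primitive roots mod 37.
A prime p has φ(p-1) primitive roots; here φ(36) = 12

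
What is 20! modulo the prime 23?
(22)! = (20)! × (21) × (22) ≡ -1 (mod 23). So (20)! ≡ -1 × [(22)(21)]^(-1) ≡ 11 (mod 23)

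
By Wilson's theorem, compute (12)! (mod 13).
By Wilson's theorem, (12)! ≡ -1 ≡ 12 (mod 13)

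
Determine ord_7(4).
Powers of 4 mod 7: 4^1≡4, 4^2≡2, 4^3≡1. ord_7(4) = 3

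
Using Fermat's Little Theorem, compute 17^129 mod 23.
By Fermat: 17^{22} ≡ 1 mod 23. 129 = 5×22 + 19. So 17^{129} ≡ 17^{19} ≡ 5 mod 23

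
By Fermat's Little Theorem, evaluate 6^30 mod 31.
By Fermat's Little Theorem, 6^{30} ≡ 1 mod 31 since 31 is prime and gcd(6, 31) = 1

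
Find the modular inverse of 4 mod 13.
Since 13 is prime, by Fermat 4^(-1) ≡ 4^{11} ≡ 10 (mod 13). Verify: 4 × 10 = 40 ≡ 1 (mod 13)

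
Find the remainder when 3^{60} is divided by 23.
By Fermat: 3^{22} ≡ 1 (mod 23). 60 = 2×22 + 16. So 3^{60} ≡ 3^{16} ≡ 13 (mod 23)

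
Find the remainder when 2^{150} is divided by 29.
By Fermat: 2^{28} ≡ 1 (mod 29). 150 = 5×28 + 10. So 2^{150} ≡ 2^{10} ≡ 9 (mod 29)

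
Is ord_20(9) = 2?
Powers of 9 mod 20: 9^1≡9, 9^2≡1. First k with 9^k≡1 is k=2. Yes, ord_20(9) = 2.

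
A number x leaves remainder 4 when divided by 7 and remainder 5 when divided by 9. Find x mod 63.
M = 7 × 9 = 63. M₁ = 9, y₁ ≡ 4 mod 7. M₂ = 7, y₂ ≡ 4 mod 9. x = 4×9×4 + 5×7×4 ≡ 32 mod 63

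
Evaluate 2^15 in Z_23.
By repeated squaring (mod 23): 2^{1}≡2, 2^{2}≡4, 2^{4}≡16, 2^{8}≡3. Then 2^{15} = 2^{8+4+2+1} ≡ 3 × 16 × 4 × 2 ≡ 16 (mod 23)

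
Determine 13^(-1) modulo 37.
Since 37 is prime, by Fermat 13^(-1) ≡ 13^{35} ≡ 20 (mod 37). Verify: 13 × 20 = 260 ≡ 1 (mod 37)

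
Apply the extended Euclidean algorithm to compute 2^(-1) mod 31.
Extended GCD: 2(-15) + 31(1) = 1. So 2^(-1) ≡ -15 ≡ 16 (mod 31). Verify: 2 × 16 = 32 ≡ 1 (mod 31)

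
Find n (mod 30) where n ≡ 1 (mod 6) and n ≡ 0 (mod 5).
M = 6 × 5 = 30. M₁ = 5, y₁ ≡ 5 (mod 6). M₂ = 6, y₂ ≡ 1 (mod 5). n = 1×5×5 + 0×6×1 ≡ 25 (mod 30)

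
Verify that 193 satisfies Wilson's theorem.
(192)! mod 193 = 192. Since this equals -1 (mod 193), Wilson confirms 193 is prime.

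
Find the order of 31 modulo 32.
Powers of 31 mod 32: 31^1≡31, 31^2≡1. Order = 2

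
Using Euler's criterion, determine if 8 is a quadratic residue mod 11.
By Euler's criterion: 8^{5} ≡ 10 mod 11. Since this equals -1 (≡ 10), 8 is not a QR.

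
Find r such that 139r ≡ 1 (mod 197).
Since 197 is prime, by Fermat 139^(-1) ≡ 139^{195} ≡ 180 (mod 197). Verify: 139 × 180 = 25020 ≡ 1 (mod 197)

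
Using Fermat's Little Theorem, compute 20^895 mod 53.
By Fermat: 20^{52} ≡ 1 mod 53. 895 ≡ 11 mod 52. So 20^{895} ≡ 20^{11} ≡ 12 mod 53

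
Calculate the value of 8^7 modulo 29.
By repeated squaring mod 29: 8^{1}≡8, 8^{2}≡6, 8^{4}≡7. Then 8^{7} = 8^{4+2+1} ≡ 7 × 6 × 8 ≡ 17 mod 29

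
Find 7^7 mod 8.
By repeated squaring mod 8: 7^{1}≡7, 7^{2}≡1, 7^{4}≡1. Then 7^{7} = 7^{4+2+1} ≡ 1 × 1 × 7 ≡ 7 mod 8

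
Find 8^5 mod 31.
By repeated squaring mod 31: 8^{1}≡8, 8^{2}≡2, 8^{4}≡4. Then 8^{5} = 8^{4+1} ≡ 4 × 8 ≡ 1 mod 31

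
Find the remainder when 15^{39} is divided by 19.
By Fermat: 15^{18} ≡ 1 mod 19. 39 = 2×18 + 3. So 15^{39} ≡ 15^{3} ≡ 12 mod 19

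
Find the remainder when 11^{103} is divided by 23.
By Fermat: 11^{22} ≡ 1 (mod 23). 103 = 4×22 + 15. So 11^{103} ≡ 11^{15} ≡ 10 (mod 23)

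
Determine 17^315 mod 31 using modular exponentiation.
Using Fermat: 17^{30} ≡ 1 (mod 31). 315 ≡ 15 (mod 30). So 17^{315} ≡ 17^{15} ≡ 30 (mod 31)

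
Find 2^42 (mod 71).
By repeated squaring (mod 71): 2^{1}≡2, 2^{2}≡4, 2^{4}≡16, 2^{8}≡43, 2^{16}≡3, 2^{32}≡9. Then 2^{42} = 2^{32+8+2} ≡ 9 × 43 × 4 ≡ 57 (mod 71)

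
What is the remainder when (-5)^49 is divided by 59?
By repeated squaring (mod 59): (-5)^{1}≡54, (-5)^{2}≡25, (-5)^{4}≡35, (-5)^{8}≡45, (-5)^{16}≡19, (-5)^{32}≡7. Then (-5)^{49} = (-5)^{32+16+1} ≡ 7 × 19 × 54 ≡ 43 (mod 59)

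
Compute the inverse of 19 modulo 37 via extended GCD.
Extended GCD: 19(2) + 37(-1) = 1. So 19^(-1) ≡ 2 (mod 37). Verify: 19 × 2 = 38 ≡ 1 (mod 37)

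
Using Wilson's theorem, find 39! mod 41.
(40)! = (39)! × (40) ≡ -1 mod 41. So (39)! ≡ -1 × (40)^(-1) ≡ (-1)×(-1) = 1 mod 41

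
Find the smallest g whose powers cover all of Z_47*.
g = 5. Powers: [5, 25, 31, 14, 23, 21, ...] generates all 46 non-zero residues.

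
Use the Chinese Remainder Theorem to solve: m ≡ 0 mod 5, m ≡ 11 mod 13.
M = 5 × 13 = 65. M₁ = 13, y₁ ≡ 2 mod 5. M₂ = 5, y₂ ≡ 8 mod 13. m = 0×13×2 + 11×5×8 ≡ 50 mod 65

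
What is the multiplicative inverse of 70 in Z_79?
Since 79 is prime, by Fermat 70^(-1) ≡ 70^{77} ≡ 35 mod 79. Verify: 70 × 35 = 2450 ≡ 1 mod 79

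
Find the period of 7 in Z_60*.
Powers of 7 mod 60: 7^1≡7, 7^2≡49, 7^3≡43, 7^4≡1. ord_60(7) = 4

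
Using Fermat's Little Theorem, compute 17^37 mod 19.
By Fermat: 17^{18} ≡ 1 (mod 19). 37 = 2×18 + 1. So 17^{37} ≡ 17^{1} ≡ 17 (mod 19)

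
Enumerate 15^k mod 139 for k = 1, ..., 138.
15^1, 15^2, ..., 15^{138} mod 139: [15, 86, 39, 29, 18, 131, 19, 7, 105, 46, 134, 64, 126, 83, 133, 49, 40, 44, 104, 31, 48, 25, 97, 65, 2, 30, 33, 78, 58, 36, 123, 38, 14, 71, 92, 129, 128, 113, 27, 127, 98, 80, 88, 69, 62, 96, 50, 55, 130, 4, 60, 66, 17, 116, 72, 107, 76, 28, 3, 45, 119, 117, 87, 54, 115, 57, 21, 37, 138, 124, 53, 100, 110, 121, 8, 120, 132, 34, 93, 5, 75, 13, 56, 6, 90, 99, 95, 35, 108, 91, 114, 42, 74, 137, 109, 106, 61, 81, 103, 16, 101, 125, 68, 47, 10, 11, 26, 112, 12, 41, 59, 51, 70, 77, 43, 89, 84, 9, 135, 79, 73, 122, 23, 67, 32, 63, 111, 136, 94, 20, 22, 52, 85, 24, 82, 118, 102, 1]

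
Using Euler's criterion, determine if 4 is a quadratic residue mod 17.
By Euler's criterion: 4^{8} ≡ 1 mod 17. Since this equals 1, 4 is a QR.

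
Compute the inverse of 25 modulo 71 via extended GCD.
Extended GCD: 25(-17) + 71(6) = 1. So 25^(-1) ≡ -17 ≡ 54 mod 71. Verify: 25 × 54 = 1350 ≡ 1 mod 71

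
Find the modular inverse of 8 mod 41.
Since 41 is prime, by Fermat 8^(-1) ≡ 8^{39} ≡ 36 mod 41. Verify: 8 × 36 = 288 ≡ 1 mod 41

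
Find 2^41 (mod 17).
Using Fermat: 2^{16} ≡ 1 (mod 17). 41 ≡ 9 (mod 16). So 2^{41} ≡ 2^{9} ≡ 2 (mod 17)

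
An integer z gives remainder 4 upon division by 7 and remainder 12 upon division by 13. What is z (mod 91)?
M = 7 × 13 = 91. M₁ = 13, y₁ ≡ 6 (mod 7). M₂ = 7, y₂ ≡ 2 (mod 13). z = 4×13×6 + 12×7×2 ≡ 25 (mod 91)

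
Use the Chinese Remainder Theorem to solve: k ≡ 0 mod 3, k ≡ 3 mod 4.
M = 3 × 4 = 12. M₁ = 4, y₁ ≡ 1 mod 3. M₂ = 3, y₂ ≡ 3 mod 4. k = 0×4×1 + 3×3×3 ≡ 3 mod 12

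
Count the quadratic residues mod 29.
For prime 29, there are (p-1)/2 = (29-1)/2 = 14 quadratic residues (excluding 0).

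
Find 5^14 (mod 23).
By repeated squaring (mod 23): 5^{1}≡5, 5^{2}≡2, 5^{4}≡4, 5^{8}≡16. Then 5^{14} = 5^{8+4+2} ≡ 16 × 4 × 2 ≡ 13 (mod 23)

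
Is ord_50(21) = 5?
Powers of 21 mod 50: 21^1≡21, 21^2≡41, 21^3≡11, 21^4≡31, 21^5≡1. First k with 21^k≡1 is k=5. Yes, ord_50(21) = 5.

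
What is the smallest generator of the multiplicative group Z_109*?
g = 6. Powers: [6, 36, 107, 97, 37, 4, 24, 35, 101, ...] generates all 108 non-zero residues.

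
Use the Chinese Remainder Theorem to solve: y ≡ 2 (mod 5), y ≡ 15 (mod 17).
M = 5 × 17 = 85. M₁ = 17, y₁ ≡ 3 (mod 5). M₂ = 5, y₂ ≡ 7 (mod 17). y = 2×17×3 + 15×5×7 ≡ 32 (mod 85)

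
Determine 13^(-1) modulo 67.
Since 67 is prime, by Fermat 13^(-1) ≡ 13^{65} ≡ 31 (mod 67). Verify: 13 × 31 = 403 ≡ 1 (mod 67)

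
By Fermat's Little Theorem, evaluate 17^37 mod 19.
By Fermat: 17^{18} ≡ 1 mod 19. 37 = 2×18 + 1. So 17^{37} ≡ 17^{1} ≡ 17 mod 19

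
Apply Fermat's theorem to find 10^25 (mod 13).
By Fermat: 10^{12} ≡ 1 (mod 13). 25 = 2×12 + 1. So 10^{25} ≡ 10^{1} ≡ 10 (mod 13)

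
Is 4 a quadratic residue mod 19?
By Euler's criterion: 4^{9} ≡ 1 (mod 19). Since this equals 1, 4 is a QR.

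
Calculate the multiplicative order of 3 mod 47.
Powers of 3 mod 47: 3^1≡3, 3^2≡9, 3^3≡27, 3^4≡34, 3^5≡8, 3^6≡24, 3^7≡25, 3^8≡28, 3^9≡37, 3^10≡17, 3^11≡4, 3^12≡12, 3^13≡36, 3^14≡14, 3^15≡42, 3^16≡32, 3^17≡2, 3^18≡6, 3^19≡18, 3^20≡7, 3^21≡21, 3^22≡16, 3^23≡1. Order = 23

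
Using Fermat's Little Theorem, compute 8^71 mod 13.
By Fermat: 8^{12} ≡ 1 (mod 13). 71 = 5×12 + 11. So 8^{71} ≡ 8^{11} ≡ 5 (mod 13)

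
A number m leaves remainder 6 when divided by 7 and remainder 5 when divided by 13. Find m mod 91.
M = 7 × 13 = 91. M₁ = 13, y₁ ≡ 6 mod 7. M₂ = 7, y₂ ≡ 2 mod 13. m = 6×13×6 + 5×7×2 ≡ 83 mod 91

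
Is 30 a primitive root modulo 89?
ord_89(30) divides 88. For each prime q|88: 30^{44}≡88, 30^{8}≡32, none ≡ 1. So 30 has order 88 and is a primitive root mod 89.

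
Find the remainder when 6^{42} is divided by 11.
By Fermat: 6^{10} ≡ 1 (mod 11). 42 = 4×10 + 2. So 6^{42} ≡ 6^{2} ≡ 3 (mod 11)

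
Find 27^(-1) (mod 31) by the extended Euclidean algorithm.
Extended GCD: 27(-8) + 31(7) = 1. So 27^(-1) ≡ -8 ≡ 23 (mod 31). Verify: 27 × 23 = 621 ≡ 1 (mod 31)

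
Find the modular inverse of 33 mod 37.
Since 37 is prime, by Fermat 33^(-1) ≡ 33^{35} ≡ 9 (mod 37). Verify: 33 × 9 = 297 ≡ 1 (mod 37)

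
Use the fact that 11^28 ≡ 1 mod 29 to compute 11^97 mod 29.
By Fermat: 11^{28} ≡ 1 mod 29. 97 = 3×28 + 13. So 11^{97} ≡ 11^{13} ≡ 21 mod 29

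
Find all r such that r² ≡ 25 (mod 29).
The square roots of 25 mod 29 are 24 and 5. Verify: 24² = 576 ≡ 25 (mod 29)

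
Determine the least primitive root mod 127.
g = 3. Powers: [3, 9, 27, 81, 116, 94, 28, 84, 125, 121, ...] generates all 126 non-zero residues.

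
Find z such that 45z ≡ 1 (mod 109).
Since 109 is prime, by Fermat 45^(-1) ≡ 45^{107} ≡ 63 (mod 109). Verify: 45 × 63 = 2835 ≡ 1 (mod 109)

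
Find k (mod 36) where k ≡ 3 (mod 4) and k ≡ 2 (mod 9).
M = 4 × 9 = 36. M₁ = 9, y₁ ≡ 1 (mod 4). M₂ = 4, y₂ ≡ 7 (mod 9). k = 3×9×1 + 2×4×7 ≡ 11 (mod 36)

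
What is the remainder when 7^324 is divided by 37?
Using Fermat: 7^{36} ≡ 1 (mod 37). 324 ≡ 0 (mod 36). So 7^{324} ≡ 7^{0} ≡ 1 (mod 37)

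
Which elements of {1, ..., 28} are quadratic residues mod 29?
QRs mod 29: {1, 4, 5, 6, 7, 9, 13, 16, 20, 22, 23, 24, 25, 28}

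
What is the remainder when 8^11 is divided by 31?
By repeated squaring (mod 31): 8^{1}≡8, 8^{2}≡2, 8^{4}≡4, 8^{8}≡16. Then 8^{11} = 8^{8+2+1} ≡ 16 × 2 × 8 ≡ 8 (mod 31)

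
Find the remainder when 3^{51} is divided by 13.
By Fermat: 3^{12} ≡ 1 (mod 13). 51 = 4×12 + 3. So 3^{51} ≡ 3^{3} ≡ 1 (mod 13)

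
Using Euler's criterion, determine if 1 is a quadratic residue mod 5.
By Euler's criterion: 1^{2} ≡ 1 mod 5. Since this equals 1, 1 is a QR.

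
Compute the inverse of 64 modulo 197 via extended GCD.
Extended GCD: 64(-40) + 197(13) = 1. So 64^(-1) ≡ -40 ≡ 157 (mod 197). Verify: 64 × 157 = 10048 ≡ 1 (mod 197)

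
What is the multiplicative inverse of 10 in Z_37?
Since 37 is prime, by Fermat 10^(-1) ≡ 10^{35} ≡ 26 (mod 37). Verify: 10 × 26 = 260 ≡ 1 (mod 37)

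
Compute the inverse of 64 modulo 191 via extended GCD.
Extended GCD: 64(3) + 191(-1) = 1. So 64^(-1) ≡ 3 mod 191. Verify: 64 × 3 = 192 ≡ 1 mod 191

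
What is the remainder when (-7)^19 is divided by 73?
By repeated squaring mod 73: (-7)^{1}≡66, (-7)^{2}≡49, (-7)^{4}≡65, (-7)^{8}≡64, (-7)^{16}≡8. Then (-7)^{19} = (-7)^{16+2+1} ≡ 8 × 49 × 66 ≡ 30 mod 73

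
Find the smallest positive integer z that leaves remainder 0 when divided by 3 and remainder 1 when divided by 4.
M = 3 × 4 = 12. M₁ = 4, y₁ ≡ 1 (mod 3). M₂ = 3, y₂ ≡ 3 (mod 4). z = 0×4×1 + 1×3×3 ≡ 9 (mod 12)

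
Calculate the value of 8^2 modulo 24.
8^{2} = 64 ≡ 16 (mod 24)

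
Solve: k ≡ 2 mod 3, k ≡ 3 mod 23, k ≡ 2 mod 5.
M = 3 × 23 × 5 = 345. M₁ = 115, y₁ ≡ 1 mod 3. M₂ = 15, y₂ ≡ 20 mod 23. M₃ = 69, y₃ ≡ 4 mod 5. k = 2×115×1 + 3×15×20 + 2×69×4 ≡ 302 mod 345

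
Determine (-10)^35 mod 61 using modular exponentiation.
By repeated squaring (mod 61): (-10)^{1}≡51, (-10)^{2}≡39, (-10)^{4}≡57, (-10)^{8}≡16, (-10)^{16}≡12, (-10)^{32}≡22. Then (-10)^{35} = (-10)^{32+2+1} ≡ 22 × 39 × 51 ≡ 21 (mod 61)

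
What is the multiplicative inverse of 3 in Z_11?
Since 11 is prime, by Fermat 3^(-1) ≡ 3^{9} ≡ 4 (mod 11). Verify: 3 × 4 = 12 ≡ 1 (mod 11)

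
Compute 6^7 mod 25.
By repeated squaring mod 25: 6^{1}≡6, 6^{2}≡11, 6^{4}≡21. Then 6^{7} = 6^{4+2+1} ≡ 21 × 11 × 6 ≡ 11 mod 25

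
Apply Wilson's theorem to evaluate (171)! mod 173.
(172)! = (171)! × (172) ≡ -1 (mod 173). So (171)! ≡ -1 × (172)^(-1) ≡ (-1)×(-1) = 1 (mod 173)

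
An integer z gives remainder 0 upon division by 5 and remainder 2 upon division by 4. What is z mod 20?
M = 5 × 4 = 20. M₁ = 4, y₁ ≡ 4 mod 5. M₂ = 5, y₂ ≡ 1 mod 4. z = 0×4×4 + 2×5×1 ≡ 10 mod 20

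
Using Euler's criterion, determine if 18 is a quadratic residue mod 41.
By Euler's criterion: 18^{20} ≡ 1 (mod 41). Since this equals 1, 18 is a QR.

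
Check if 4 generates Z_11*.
4^{5} ≡ 1 (mod 11) and 5 < 10, so ord_11(4) = 5 ≠ 10 and 4 is not a primitive root.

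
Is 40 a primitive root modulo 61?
40^{12} ≡ 1 mod 61 and 12 < 60, so ord_61(40) = 12 ≠ 60 and 40 is not a primitive root.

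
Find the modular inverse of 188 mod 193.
Since 193 is prime, by Fermat 188^(-1) ≡ 188^{191} ≡ 77 mod 193. Verify: 188 × 77 = 14476 ≡ 1 mod 193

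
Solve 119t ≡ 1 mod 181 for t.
Since 181 is prime, by Fermat 119^(-1) ≡ 119^{179} ≡ 108 mod 181. Verify: 119 × 108 = 12852 ≡ 1 mod 181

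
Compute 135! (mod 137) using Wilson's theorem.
(136)! = (135)! × (136) ≡ -1 (mod 137). So (135)! ≡ -1 × (136)^(-1) ≡ (-1)×(-1) = 1 (mod 137)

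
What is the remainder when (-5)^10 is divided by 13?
By repeated squaring (mod 13): (-5)^{1}≡8, (-5)^{2}≡12, (-5)^{4}≡1, (-5)^{8}≡1. Then (-5)^{10} = (-5)^{8+2} ≡ 1 × 12 ≡ 12 (mod 13)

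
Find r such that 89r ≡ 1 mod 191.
Since 191 is prime, by Fermat 89^(-1) ≡ 89^{189} ≡ 88 mod 191. Verify: 89 × 88 = 7832 ≡ 1 mod 191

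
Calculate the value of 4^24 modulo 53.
By repeated squaring mod 53: 4^{1}≡4, 4^{2}≡16, 4^{4}≡44, 4^{8}≡28, 4^{16}≡42. Then 4^{24} = 4^{16+8} ≡ 42 × 28 ≡ 10 mod 53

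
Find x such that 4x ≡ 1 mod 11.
Since 11 is prime, by Fermat 4^(-1) ≡ 4^{9} ≡ 3 mod 11. Verify: 4 × 3 = 12 ≡ 1 mod 11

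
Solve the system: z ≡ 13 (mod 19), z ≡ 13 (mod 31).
M = 19 × 31 = 589. M₁ = 31, y₁ ≡ 8 (mod 19). M₂ = 19, y₂ ≡ 18 (mod 31). z = 13×31×8 + 13×19×18 ≡ 13 (mod 589)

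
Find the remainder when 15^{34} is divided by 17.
By Fermat: 15^{16} ≡ 1 mod 17. 34 = 2×16 + 2. So 15^{34} ≡ 15^{2} ≡ 4 mod 17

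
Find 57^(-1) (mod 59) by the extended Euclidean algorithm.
Extended GCD: 57(29) + 59(-28) = 1. So 57^(-1) ≡ 29 (mod 59). Verify: 57 × 29 = 1653 ≡ 1 (mod 59)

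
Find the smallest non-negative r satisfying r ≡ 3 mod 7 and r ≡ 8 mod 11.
M = 7 × 11 = 77. M₁ = 11, y₁ ≡ 2 mod 7. M₂ = 7, y₂ ≡ 8 mod 11. r = 3×11×2 + 8×7×8 ≡ 52 mod 77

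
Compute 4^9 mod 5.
Using Fermat: 4^{4} ≡ 1 mod 5. 9 ≡ 1 mod 4. So 4^{9} ≡ 4^{1} ≡ 4 mod 5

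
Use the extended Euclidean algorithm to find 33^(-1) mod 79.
Extended GCD: 33(12) + 79(-5) = 1. So 33^(-1) ≡ 12 (mod 79). Verify: 33 × 12 = 396 ≡ 1 (mod 79)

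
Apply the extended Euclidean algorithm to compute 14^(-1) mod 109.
Extended GCD: 14(39) + 109(-5) = 1. So 14^(-1) ≡ 39 mod 109. Verify: 14 × 39 = 546 ≡ 1 mod 109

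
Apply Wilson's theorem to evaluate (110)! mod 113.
(112)! = (110)! × (111) × (112) ≡ -1 mod 113. So (110)! ≡ -1 × [(112)(111)]^(-1) ≡ 56 mod 113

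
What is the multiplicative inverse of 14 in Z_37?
Since 37 is prime, by Fermat 14^(-1) ≡ 14^{35} ≡ 8 (mod 37). Verify: 14 × 8 = 112 ≡ 1 (mod 37)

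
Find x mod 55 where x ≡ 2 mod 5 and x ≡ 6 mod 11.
M = 5 × 11 = 55. M₁ = 11, y₁ ≡ 1 mod 5. M₂ = 5, y₂ ≡ 9 mod 11. x = 2×11×1 + 6×5×9 ≡ 17 mod 55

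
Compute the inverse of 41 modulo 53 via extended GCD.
Extended GCD: 41(22) + 53(-17) = 1. So 41^(-1) ≡ 22 mod 53. Verify: 41 × 22 = 902 ≡ 1 mod 53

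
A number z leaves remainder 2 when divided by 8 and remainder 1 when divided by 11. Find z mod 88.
M = 8 × 11 = 88. M₁ = 11, y₁ ≡ 3 mod 8. M₂ = 8, y₂ ≡ 7 mod 11. z = 2×11×3 + 1×8×7 ≡ 34 mod 88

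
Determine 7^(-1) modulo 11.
Since 11 is prime, by Fermat 7^(-1) ≡ 7^{9} ≡ 8 mod 11. Verify: 7 × 8 = 56 ≡ 1 mod 11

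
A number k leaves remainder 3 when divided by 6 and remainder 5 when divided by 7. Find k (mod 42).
M = 6 × 7 = 42. M₁ = 7, y₁ ≡ 1 (mod 6). M₂ = 6, y₂ ≡ 6 (mod 7). k = 3×7×1 + 5×6×6 ≡ 33 (mod 42)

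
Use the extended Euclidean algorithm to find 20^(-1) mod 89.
Extended GCD: 20(-40) + 89(9) = 1. So 20^(-1) ≡ -40 ≡ 49 (mod 89). Verify: 20 × 49 = 980 ≡ 1 (mod 89)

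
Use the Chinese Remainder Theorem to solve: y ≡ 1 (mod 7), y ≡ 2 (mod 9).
M = 7 × 9 = 63. M₁ = 9, y₁ ≡ 4 (mod 7). M₂ = 7, y₂ ≡ 4 (mod 9). y = 1×9×4 + 2×7×4 ≡ 29 (mod 63)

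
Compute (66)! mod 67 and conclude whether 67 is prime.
(66)! mod 67 = 66. Since 66 ≡ -1 mod 67, 67 is prime.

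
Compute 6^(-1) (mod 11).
Since 11 is prime, by Fermat 6^(-1) ≡ 6^{9} ≡ 2 (mod 11). Verify: 6 × 2 = 12 ≡ 1 (mod 11)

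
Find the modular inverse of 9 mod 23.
Since 23 is prime, by Fermat 9^(-1) ≡ 9^{21} ≡ 18 mod 23. Verify: 9 × 18 = 162 ≡ 1 mod 23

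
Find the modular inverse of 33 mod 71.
Since 71 is prime, by Fermat 33^(-1) ≡ 33^{69} ≡ 28 mod 71. Verify: 33 × 28 = 924 ≡ 1 mod 71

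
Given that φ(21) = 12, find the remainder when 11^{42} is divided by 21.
By Euler: 11^{12} ≡ 1 (mod 21) since gcd(11, 21) = 1. 42 = 3×12 + 6. So 11^{42} ≡ 11^{6} ≡ 1 (mod 21)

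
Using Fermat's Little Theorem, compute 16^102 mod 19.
By Fermat: 16^{18} ≡ 1 (mod 19). 102 = 5×18 + 12. So 16^{102} ≡ 16^{12} ≡ 11 (mod 19)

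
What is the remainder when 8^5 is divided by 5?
Using Fermat: 8^{4} ≡ 1 (mod 5). 5 ≡ 1 (mod 4). So 8^{5} ≡ 8^{1} ≡ 3 (mod 5)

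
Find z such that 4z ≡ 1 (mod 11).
Since 11 is prime, by Fermat 4^(-1) ≡ 4^{9} ≡ 3 (mod 11). Verify: 4 × 3 = 12 ≡ 1 (mod 11)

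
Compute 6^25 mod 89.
By repeated squaring mod 89: 6^{1}≡6, 6^{2}≡36, 6^{4}≡50, 6^{8}≡8, 6^{16}≡64. Then 6^{25} = 6^{16+8+1} ≡ 64 × 8 × 6 ≡ 46 mod 89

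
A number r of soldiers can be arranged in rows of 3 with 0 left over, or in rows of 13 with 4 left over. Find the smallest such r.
M = 3 × 13 = 39. M₁ = 13, y₁ ≡ 1 (mod 3). M₂ = 3, y₂ ≡ 9 (mod 13). r = 0×13×1 + 4×3×9 ≡ 30 (mod 39)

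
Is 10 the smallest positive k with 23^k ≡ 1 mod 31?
Powers of 23 mod 31: 23^1≡23, 23^2≡2, 23^3≡15, 23^4≡4, 23^5≡30, 23^6≡8, 23^7≡29, 23^8≡16, 23^9≡27, 23^10≡1. First k with 23^k≡1 is k=10. Yes, ord_31(23) = 10.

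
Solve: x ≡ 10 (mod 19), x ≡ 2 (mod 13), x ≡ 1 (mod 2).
M = 19 × 13 × 2 = 494. M₁ = 26, y₁ ≡ 11 (mod 19). M₂ = 38, y₂ ≡ 12 (mod 13). M₃ = 247, y₃ ≡ 1 (mod 2). x = 10×26×11 + 2×38×12 + 1×247×1 ≡ 67 (mod 494)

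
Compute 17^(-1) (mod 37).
Since 37 is prime, by Fermat 17^(-1) ≡ 17^{35} ≡ 24 (mod 37). Verify: 17 × 24 = 408 ≡ 1 (mod 37)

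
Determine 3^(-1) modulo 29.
Since 29 is prime, by Fermat 3^(-1) ≡ 3^{27} ≡ 10 (mod 29). Verify: 3 × 10 = 30 ≡ 1 (mod 29)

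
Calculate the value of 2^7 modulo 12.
By repeated squaring (mod 12): 2^{1}≡2, 2^{2}≡4, 2^{4}≡4. Then 2^{7} = 2^{4+2+1} ≡ 4 × 4 × 2 ≡ 8 (mod 12)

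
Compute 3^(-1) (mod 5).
Since 5 is prime, by Fermat 3^(-1) ≡ 3^{3} ≡ 2 (mod 5). Verify: 3 × 2 = 6 ≡ 1 (mod 5)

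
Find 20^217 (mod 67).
Using Fermat: 20^{66} ≡ 1 (mod 67). 217 ≡ 19 (mod 66). So 20^{217} ≡ 20^{19} ≡ 11 (mod 67)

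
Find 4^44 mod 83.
By repeated squaring mod 83: 4^{1}≡4, 4^{2}≡16, 4^{4}≡7, 4^{8}≡49, 4^{16}≡77, 4^{32}≡36. Then 4^{44} = 4^{32+8+4} ≡ 36 × 49 × 7 ≡ 64 mod 83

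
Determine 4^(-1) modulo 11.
Since 11 is prime, by Fermat 4^(-1) ≡ 4^{9} ≡ 3 (mod 11). Verify: 4 × 3 = 12 ≡ 1 (mod 11)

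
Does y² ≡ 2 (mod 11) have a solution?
By Euler's criterion: 2^{5} ≡ 10 (mod 11). Since this equals -1 (≡ 10), 2 is not a QR.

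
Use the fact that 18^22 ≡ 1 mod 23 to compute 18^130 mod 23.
By Fermat: 18^{22} ≡ 1 mod 23. 130 = 5×22 + 20. So 18^{130} ≡ 18^{20} ≡ 12 mod 23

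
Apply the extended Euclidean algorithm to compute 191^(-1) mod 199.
Extended GCD: 191(-25) + 199(24) = 1. So 191^(-1) ≡ -25 ≡ 174 mod 199. Verify: 191 × 174 = 33234 ≡ 1 mod 199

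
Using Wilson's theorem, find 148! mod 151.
(150)! = (148)! × (149) × (150) ≡ -1 mod 151. So (148)! ≡ -1 × [(150)(149)]^(-1) ≡ 75 mod 151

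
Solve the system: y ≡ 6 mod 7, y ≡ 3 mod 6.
M = 7 × 6 = 42. M₁ = 6, y₁ ≡ 6 mod 7. M₂ = 7, y₂ ≡ 1 mod 6. y = 6×6×6 + 3×7×1 ≡ 27 mod 42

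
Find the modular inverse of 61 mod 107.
Since 107 is prime, by Fermat 61^(-1) ≡ 61^{105} ≡ 100 (mod 107). Verify: 61 × 100 = 6100 ≡ 1 (mod 107)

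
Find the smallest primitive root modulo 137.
g = 3. For each prime q|136: 3^{68}≡136, 3^{8}≡122, none ≡ 1, so ord_137(3) = 136 and 3 is a primitive root.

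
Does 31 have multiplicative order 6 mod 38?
Powers of 31 mod 38: 31^1≡31, 31^2≡11, 31^3≡37, 31^4≡7, 31^5≡27, 31^6≡1. First k with 31^k≡1 is k=6. Yes, ord_38(31) = 6.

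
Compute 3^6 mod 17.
By repeated squaring (mod 17): 3^{1}≡3, 3^{2}≡9, 3^{4}≡13. Then 3^{6} = 3^{4+2} ≡ 13 × 9 ≡ 15 (mod 17)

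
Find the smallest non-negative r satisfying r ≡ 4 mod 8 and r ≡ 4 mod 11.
M = 8 × 11 = 88. M₁ = 11, y₁ ≡ 3 mod 8. M₂ = 8, y₂ ≡ 7 mod 11. r = 4×11×3 + 4×8×7 ≡ 4 mod 88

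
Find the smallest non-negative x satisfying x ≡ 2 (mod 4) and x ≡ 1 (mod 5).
M = 4 × 5 = 20. M₁ = 5, y₁ ≡ 1 (mod 4). M₂ = 4, y₂ ≡ 4 (mod 5). x = 2×5×1 + 1×4×4 ≡ 6 (mod 20)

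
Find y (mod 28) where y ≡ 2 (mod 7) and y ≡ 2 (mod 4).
M = 7 × 4 = 28. M₁ = 4, y₁ ≡ 2 (mod 7). M₂ = 7, y₂ ≡ 3 (mod 4). y = 2×4×2 + 2×7×3 ≡ 2 (mod 28)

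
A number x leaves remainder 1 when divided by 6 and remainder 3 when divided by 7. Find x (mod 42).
M = 6 × 7 = 42. M₁ = 7, y₁ ≡ 1 (mod 6). M₂ = 6, y₂ ≡ 6 (mod 7). x = 1×7×1 + 3×6×6 ≡ 31 (mod 42)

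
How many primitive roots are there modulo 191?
A prime p has φ(p-1) primitive roots; here φ(190) = 72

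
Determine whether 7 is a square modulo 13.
By Euler's criterion: 7^{6} ≡ 12 (mod 13). Since this equals -1 (≡ 12), 7 is not a QR.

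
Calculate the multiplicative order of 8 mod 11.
Powers of 8 mod 11: 8^1≡8, 8^2≡9, 8^3≡6, 8^4≡4, 8^5≡10, 8^6≡3, 8^7≡2, 8^8≡5, 8^9≡7, 8^10≡1. So the order of 8 is 10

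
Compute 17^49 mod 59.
By repeated squaring (mod 59): 17^{1}≡17, 17^{2}≡53, 17^{4}≡36, 17^{8}≡57, 17^{16}≡4, 17^{32}≡16. Then 17^{49} = 17^{32+16+1} ≡ 16 × 4 × 17 ≡ 26 (mod 59)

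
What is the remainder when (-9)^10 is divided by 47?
By repeated squaring mod 47: (-9)^{1}≡38, (-9)^{2}≡34, (-9)^{4}≡28, (-9)^{8}≡32. Then (-9)^{10} = (-9)^{8+2} ≡ 32 × 34 ≡ 7 mod 47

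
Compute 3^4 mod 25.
3^{4} = 81 ≡ 6 mod 25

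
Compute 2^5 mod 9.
By repeated squaring mod 9: 2^{1}≡2, 2^{2}≡4, 2^{4}≡7. Then 2^{5} = 2^{4+1} ≡ 7 × 2 ≡ 5 mod 9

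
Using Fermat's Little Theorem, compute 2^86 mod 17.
By Fermat: 2^{16} ≡ 1 mod 17. 86 = 5×16 + 6. So 2^{86} ≡ 2^{6} ≡ 13 mod 17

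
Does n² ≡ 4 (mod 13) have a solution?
By Euler's criterion: 4^{6} ≡ 1 (mod 13). Since this equals 1, 4 is a QR.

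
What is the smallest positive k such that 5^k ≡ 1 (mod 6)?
Powers of 5 mod 6: 5^1≡5, 5^2≡1. Order = 2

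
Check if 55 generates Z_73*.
55^{9} ≡ 1 (mod 73) and 9 < 72, so ord_73(55) = 9 ≠ 72 and 55 is not a primitive root.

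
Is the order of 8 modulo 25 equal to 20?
Powers of 8 mod 25: 8^1≡8, 8^2≡14, 8^3≡12, 8^4≡21, 8^5≡18, 8^6≡19, 8^7≡2, 8^8≡16, 8^9≡3, 8^10≡24, 8^11≡17, 8^12≡11, 8^13≡13, 8^14≡4, 8^15≡7, 8^16≡6, 8^17≡23, 8^18≡9, 8^19≡22, 8^20≡1. First k with 8^k≡1 is k=20. Yes, ord_25(8) = 20.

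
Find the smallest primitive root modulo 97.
g = 5. For each prime q|96: 5^{48}≡96, 5^{32}≡35, none ≡ 1, so ord_97(5) = 96 and 5 is a primitive root.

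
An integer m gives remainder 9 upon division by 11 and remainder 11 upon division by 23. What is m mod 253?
M = 11 × 23 = 253. M₁ = 23, y₁ ≡ 1 mod 11. M₂ = 11, y₂ ≡ 21 mod 23. m = 9×23×1 + 11×11×21 ≡ 218 mod 253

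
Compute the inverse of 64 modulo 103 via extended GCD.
Extended GCD: 64(-37) + 103(23) = 1. So 64^(-1) ≡ -37 ≡ 66 mod 103. Verify: 64 × 66 = 4224 ≡ 1 mod 103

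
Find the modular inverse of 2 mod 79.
Since 79 is prime, by Fermat 2^(-1) ≡ 2^{77} ≡ 40 mod 79. Verify: 2 × 40 = 80 ≡ 1 mod 79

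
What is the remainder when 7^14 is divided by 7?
By repeated squaring mod 7: 7^{1}≡0, 7^{2}≡0, 7^{4}≡0, 7^{8}≡0. Then 7^{14} = 7^{8+4+2} ≡ 0 × 0 × 0 ≡ 0 mod 7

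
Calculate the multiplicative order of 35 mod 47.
Powers of 35 mod 47: 35^1≡35, 35^2≡3, 35^3≡11, 35^4≡9, 35^5≡33, 35^6≡27, 35^7≡5, 35^8≡34, 35^9≡15, 35^10≡8, 35^11≡45, 35^12≡24, 35^13≡41, 35^14≡25, 35^15≡29, 35^16≡28, 35^17≡40, 35^18≡37, 35^19≡26, 35^20≡17, 35^21≡31, 35^22≡4, 35^23≡46, 35^24≡12, 35^25≡44, 35^26≡36, 35^27≡38, 35^28≡14, 35^29≡20, 35^30≡42, 35^31≡13, 35^32≡32, 35^33≡39, 35^34≡2, 35^35≡23, 35^36≡6, 35^37≡22, 35^38≡18, 35^39≡19, 35^40≡7, 35^41≡10, 35^42≡21, 35^43≡30, 35^44≡16, 35^45≡43, 35^46≡1. ord_47(35) = 46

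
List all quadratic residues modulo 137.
QRs mod 137: {1, 2, 4, 7, 8, 9, 11, 14, 15, 16, 17, 18, 19, 22, 25, 28, 30, 32, 34, 36, 37, 38, 39, 44, 49, 50, 56, 59, 60, 61, 63, 64, 65, 68, 69, 72, 73, 74, 76, 77, 78, 81, 87, 88, 93, 98, 99, 100, 101, 103, 105, 107, 109, 112, 115, 118, 119, 120, 121, 122, 123, 126, 128, 129, 130, 133, 135, 136}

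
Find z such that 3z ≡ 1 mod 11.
Since 11 is prime, by Fermat 3^(-1) ≡ 3^{9} ≡ 4 mod 11. Verify: 3 × 4 = 12 ≡ 1 mod 11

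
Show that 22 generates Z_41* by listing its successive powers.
22^1, 22^2, ..., 22^{40} mod 41: [22, 33, 29, 23, 14, 21, 11, 37, 35, 32, 7, 31, 26, 39, 38, 16, 24, 36, 13, 40, 19, 8, 12, 18, 27, 20, 30, 4, 6, 9, 34, 10, 15, 2, 3, 25, 17, 5, 28, 1]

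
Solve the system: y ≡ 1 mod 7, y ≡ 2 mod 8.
M = 7 × 8 = 56. M₁ = 8, y₁ ≡ 1 mod 7. M₂ = 7, y₂ ≡ 7 mod 8. y = 1×8×1 + 2×7×7 ≡ 50 mod 56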